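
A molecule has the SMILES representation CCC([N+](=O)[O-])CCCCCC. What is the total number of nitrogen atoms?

1

Atom tally by fragment:
  CH3 → C:1 H:3
  CH2 → C:1 H:2
  CH(NO2) → C:1 H:1 N:1 O:2
  CH2 → C:1 H:2
  CH2 → C:1 H:2
  CH2 → C:1 H:2
  CH2 → C:1 H:2
  CH2 → C:1 H:2
  CH3 → C:1 H:3
Element totals:
  C: 9
  H: 19
  N: 1
  O: 2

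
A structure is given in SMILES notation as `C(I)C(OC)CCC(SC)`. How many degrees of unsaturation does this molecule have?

0

Atom tally by fragment:
  ICH2 → C:1 H:2 I:1
  CH(OCH3) → C:2 H:4 O:1
  CH2 → C:1 H:2
  CH2 → C:1 H:2
  CH2SCH3 → C:2 H:5 S:1
Element totals:
  C: 7
  H: 15
  I: 1
  O: 1
  S: 1
Molecular formula: C7H15IOS.
DoU = (2C + 2 + N − H − X) / 2 = (2·7 + 2 + 0 − 15 − 1) / 2 = 0.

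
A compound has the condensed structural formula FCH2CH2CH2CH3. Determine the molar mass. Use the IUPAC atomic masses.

Atom tally by fragment:
  FCH2 → C:1 H:2 F:1
  CH2 → C:1 H:2
  CH2 → C:1 H:2
  CH3 → C:1 H:3
Element totals:
  C: 4
  H: 9
  F: 1
Molecular formula: C4H9F.
  M = 4(12.011) + 9(1.008) + 18.998
    = 48.044 + 9.072 + 18.998 = 76.114

76.11 g/mol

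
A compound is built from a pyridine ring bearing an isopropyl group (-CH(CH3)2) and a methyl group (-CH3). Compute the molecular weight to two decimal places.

135.21 g/mol

Atom tally by fragment:
  pyridine ring core → C:5 H:5 N:1
  (− 2 ring H displaced by substituents)
  + CH(CH3)2 → C:3 H:7
  + CH3 → C:1 H:3
Element totals:
  C: 9
  H: 13
  N: 1
Molecular formula: C9H13N.
  M = 9(12.011) + 13(1.008) + 14.007
    = 108.099 + 13.104 + 14.007 = 135.210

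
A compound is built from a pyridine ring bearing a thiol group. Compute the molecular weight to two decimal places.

Atom tally by fragment:
  pyridine ring core → C:5 H:5 N:1
  (− 1 ring H displaced by substituents)
  + SH → S:1 H:1
Element totals:
  C: 5
  H: 5
  N: 1
  S: 1
Molecular formula: C5H5NS.
  M = 5(12.011) + 5(1.008) + 14.007 + 32.06
    = 60.055 + 5.040 + 14.007 + 32.060 = 111.162

111.16 g/mol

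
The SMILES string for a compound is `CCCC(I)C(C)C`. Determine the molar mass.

Atom tally by fragment:
  CH3 → C:1 H:3
  CH2 → C:1 H:2
  CH2 → C:1 H:2
  CH(I) → C:1 H:1 I:1
  CH(CH3) → C:2 H:4
  CH3 → C:1 H:3
Element totals:
  C: 7
  H: 15
  I: 1
Molecular formula: C7H15I.
  M = 7(12.011) + 15(1.008) + 126.904
    = 84.077 + 15.120 + 126.904 = 226.101

226.10 g/mol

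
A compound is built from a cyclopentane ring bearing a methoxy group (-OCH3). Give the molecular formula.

C6H12O

Atom tally by fragment:
  cyclopentane ring core → C:5 H:10
  (− 1 ring H displaced by substituents)
  + OCH3 → C:1 H:3 O:1
Element totals:
  C: 6
  H: 12
  O: 1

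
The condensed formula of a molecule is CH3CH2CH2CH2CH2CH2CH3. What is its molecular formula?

Element totals:
  C: 7
  H: 16

C7H16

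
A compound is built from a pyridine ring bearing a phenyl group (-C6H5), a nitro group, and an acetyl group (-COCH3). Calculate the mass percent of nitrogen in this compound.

11.56%

Atom tally by fragment:
  pyridine ring core → C:5 H:5 N:1
  (− 3 ring H displaced by substituents)
  + C6H5 → C:6 H:5
  + NO2 → N:1 O:2
  + COCH3 → C:2 H:3 O:1
Element totals:
  C: 13
  H: 10
  N: 2
  O: 3
Molecular formula: C13H10N2O3.
Molar mass = 242.234 g/mol.
Mass from N: 2 × 14.007 = 28.014 g/mol.
%N = 28.014 / 242.234 × 100 = 11.56%.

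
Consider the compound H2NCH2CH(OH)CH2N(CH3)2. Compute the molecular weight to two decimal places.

Element totals:
  C: 5
  H: 14
  N: 2
  O: 1
Molecular formula: C5H14N2O.
  M = 5(12.011) + 14(1.008) + 2(14.007) + 15.999
    = 60.055 + 14.112 + 28.014 + 15.999 = 118.180

118.18 g/mol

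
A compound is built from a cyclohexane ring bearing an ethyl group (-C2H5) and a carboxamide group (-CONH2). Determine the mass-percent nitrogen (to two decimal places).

9.02%

Atom tally by fragment:
  cyclohexane ring core → C:6 H:12
  (− 2 ring H displaced by substituents)
  + C2H5 → C:2 H:5
  + CONH2 → C:1 H:2 O:1 N:1
Element totals:
  C: 9
  H: 17
  N: 1
  O: 1
Molecular formula: C9H17NO.
Molar mass = 155.241 g/mol.
Mass from N: 1 × 14.007 = 14.007 g/mol.
%N = 14.007 / 155.241 × 100 = 9.02%.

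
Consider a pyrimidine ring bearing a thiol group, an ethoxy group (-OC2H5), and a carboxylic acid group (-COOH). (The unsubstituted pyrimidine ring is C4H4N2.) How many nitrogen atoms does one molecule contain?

Atom tally by fragment:
  pyrimidine ring core → C:4 H:4 N:2
  (− 3 ring H displaced by substituents)
  + SH → S:1 H:1
  + OC2H5 → C:2 H:5 O:1
  + COOH → C:1 H:1 O:2
Element totals:
  C: 7
  H: 8
  N: 2
  O: 3
  S: 1

2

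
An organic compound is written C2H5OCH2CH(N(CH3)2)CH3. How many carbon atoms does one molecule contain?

Atom tally by fragment:
  C2H5OCH2 → C:3 H:7 O:1
  CH(N(CH3)2) → C:3 H:7 N:1
  CH3 → C:1 H:3
Element totals:
  C: 7
  H: 17
  N: 1
  O: 1

7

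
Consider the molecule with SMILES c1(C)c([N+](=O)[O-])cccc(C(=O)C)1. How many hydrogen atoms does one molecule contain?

Atom tally by fragment:
  benzene ring core → C:6 H:6
  (− 3 ring H displaced by substituents)
  + CH3 → C:1 H:3
  + NO2 → N:1 O:2
  + COCH3 → C:2 H:3 O:1
Element totals:
  C: 9
  H: 9
  N: 1
  O: 3

9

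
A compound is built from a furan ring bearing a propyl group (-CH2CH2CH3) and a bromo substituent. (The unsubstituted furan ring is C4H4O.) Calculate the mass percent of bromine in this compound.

42.27%

Atom tally by fragment:
  furan ring core → C:4 H:4 O:1
  (− 2 ring H displaced by substituents)
  + CH2CH2CH3 → C:3 H:7
  + Br → Br:1
Element totals:
  C: 7
  H: 9
  Br: 1
  O: 1
Molecular formula: C7H9BrO.
Molar mass = 189.052 g/mol.
Mass from Br: 1 × 79.904 = 79.904 g/mol.
%Br = 79.904 / 189.052 × 100 = 42.27%.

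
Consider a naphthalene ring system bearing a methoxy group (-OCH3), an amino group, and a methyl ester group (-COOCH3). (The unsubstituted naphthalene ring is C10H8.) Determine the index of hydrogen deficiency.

8

Atom tally by fragment:
  naphthalene ring system core → C:10 H:8
  (− 3 ring H displaced by substituents)
  + OCH3 → C:1 H:3 O:1
  + NH2 → N:1 H:2
  + COOCH3 → C:2 H:3 O:2
Element totals:
  C: 13
  H: 13
  N: 1
  O: 3
Molecular formula: C13H13NO3.
DoU = (2C + 2 + N − H − X) / 2 = (2·13 + 2 + 1 − 13 − 0) / 2 = 8.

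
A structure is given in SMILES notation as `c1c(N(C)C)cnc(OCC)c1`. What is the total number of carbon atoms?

Atom tally by fragment:
  pyridine ring core → C:5 H:5 N:1
  (− 2 ring H displaced by substituents)
  + N(CH3)2 → N:1 C:2 H:6
  + OC2H5 → C:2 H:5 O:1
Element totals:
  C: 9
  H: 14
  N: 2
  O: 1

9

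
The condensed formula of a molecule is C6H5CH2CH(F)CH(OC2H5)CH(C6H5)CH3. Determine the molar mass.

Atom tally by fragment:
  C6H5CH2 → C:7 H:7
  CH(F) → C:1 H:1 F:1
  CH(OC2H5) → C:3 H:6 O:1
  CH(C6H5) → C:7 H:6
  CH3 → C:1 H:3
Element totals:
  C: 19
  H: 23
  F: 1
  O: 1
Molecular formula: C19H23FO.
  M = 19(12.011) + 23(1.008) + 18.998 + 15.999
    = 228.209 + 23.184 + 18.998 + 15.999 = 286.390

286.39 g/mol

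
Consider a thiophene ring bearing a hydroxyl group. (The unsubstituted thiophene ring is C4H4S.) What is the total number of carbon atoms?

4

Atom tally by fragment:
  thiophene ring core → C:4 H:4 S:1
  (− 1 ring H displaced by substituents)
  + OH → O:1 H:1
Element totals:
  C: 4
  H: 4
  O: 1
  S: 1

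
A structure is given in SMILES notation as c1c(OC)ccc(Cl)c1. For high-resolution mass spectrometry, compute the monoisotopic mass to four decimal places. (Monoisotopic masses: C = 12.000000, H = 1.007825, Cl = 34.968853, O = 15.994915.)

142.0185

Atom tally by fragment:
  benzene ring core → C:6 H:6
  (− 2 ring H displaced by substituents)
  + OCH3 → C:1 H:3 O:1
  + Cl → Cl:1
Element totals:
  C: 7
  H: 7
  Cl: 1
  O: 1
Molecular formula: C7H7ClO.
  M = 7(12.0) + 7(1.007825) + 34.968853 + 15.994915
    = 84.000000 + 7.054775 + 34.968853 + 15.994915 = 142.018543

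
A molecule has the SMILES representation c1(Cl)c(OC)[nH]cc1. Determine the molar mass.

Atom tally by fragment:
  pyrrole ring core → C:4 H:5 N:1
  (− 2 ring H displaced by substituents)
  + Cl → Cl:1
  + OCH3 → C:1 H:3 O:1
Element totals:
  C: 5
  H: 6
  Cl: 1
  N: 1
  O: 1
Molecular formula: C5H6ClNO.
  M = 5(12.011) + 6(1.008) + 35.45 + 14.007 + 15.999
    = 60.055 + 6.048 + 35.450 + 14.007 + 15.999 = 131.559

131.56 g/mol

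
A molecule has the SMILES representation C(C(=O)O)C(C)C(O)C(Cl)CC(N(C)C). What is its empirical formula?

Atom tally by fragment:
  HOOCCH2 → C:2 H:3 O:2
  CH(CH3) → C:2 H:4
  CH(OH) → C:1 H:2 O:1
  CH(Cl) → C:1 H:1 Cl:1
  CH2 → C:1 H:2
  CH2N(CH3)2 → C:3 H:8 N:1
Element totals:
  C: 10
  H: 20
  Cl: 1
  N: 1
  O: 3
Molecular formula: C10H20ClNO3.
gcd of subscripts (10, 1, 20, 1, 3) = 1, so the empirical formula equals the molecular formula.

C10H20ClNO3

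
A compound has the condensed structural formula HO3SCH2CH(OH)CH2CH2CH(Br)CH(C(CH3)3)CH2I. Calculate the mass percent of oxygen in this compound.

14.00%

Element totals:
  C: 11
  H: 22
  Br: 1
  I: 1
  O: 4
  S: 1
Molecular formula: C11H22BrIO4S.
Molar mass = 457.161 g/mol.
Mass from O: 4 × 15.999 = 63.996 g/mol.
%O = 63.996 / 457.161 × 100 = 14.00%.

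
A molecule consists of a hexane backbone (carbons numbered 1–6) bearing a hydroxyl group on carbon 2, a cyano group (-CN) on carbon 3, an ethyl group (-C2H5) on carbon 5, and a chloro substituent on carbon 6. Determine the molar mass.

Atom tally by fragment:
  CH3 → C:1 H:3
  CH(OH) → C:1 H:2 O:1
  CH(CN) → C:2 H:1 N:1
  CH2 → C:1 H:2
  CH(C2H5) → C:3 H:6
  CH2Cl → C:1 H:2 Cl:1
Element totals:
  C: 9
  H: 16
  Cl: 1
  N: 1
  O: 1
Molecular formula: C9H16ClNO.
  M = 9(12.011) + 16(1.008) + 35.45 + 14.007 + 15.999
    = 108.099 + 16.128 + 35.450 + 14.007 + 15.999 = 189.683

189.68 g/mol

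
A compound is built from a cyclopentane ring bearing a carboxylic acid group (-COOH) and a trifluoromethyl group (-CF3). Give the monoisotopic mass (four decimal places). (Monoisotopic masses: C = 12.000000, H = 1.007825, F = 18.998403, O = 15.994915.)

182.0555

Atom tally by fragment:
  cyclopentane ring core → C:5 H:10
  (− 2 ring H displaced by substituents)
  + COOH → C:1 H:1 O:2
  + CF3 → C:1 F:3
Element totals:
  C: 7
  H: 9
  F: 3
  O: 2
Molecular formula: C7H9F3O2.
  M = 7(12.0) + 9(1.007825) + 3(18.998403) + 2(15.994915)
    = 84.000000 + 9.070425 + 56.995209 + 31.989830 = 182.055464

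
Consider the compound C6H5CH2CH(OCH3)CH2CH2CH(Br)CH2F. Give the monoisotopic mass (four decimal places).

288.0525

Atom tally by fragment:
  C6H5CH2 → C:7 H:7
  CH(OCH3) → C:2 H:4 O:1
  CH2 → C:1 H:2
  CH2 → C:1 H:2
  CH(Br) → C:1 H:1 Br:1
  CH2F → C:1 H:2 F:1
Element totals:
  C: 13
  H: 18
  Br: 1
  F: 1
  O: 1
Molecular formula: C13H18BrFO.
  M = 13(12.0) + 18(1.007825) + 78.918338 + 18.998403 + 15.994915
    = 156.000000 + 18.140850 + 78.918338 + 18.998403 + 15.994915 = 288.052506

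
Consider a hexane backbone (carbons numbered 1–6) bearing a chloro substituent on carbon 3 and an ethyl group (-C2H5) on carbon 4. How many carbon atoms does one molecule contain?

Atom tally by fragment:
  CH3 → C:1 H:3
  CH2 → C:1 H:2
  CH(Cl) → C:1 H:1 Cl:1
  CH(C2H5) → C:3 H:6
  CH2 → C:1 H:2
  CH3 → C:1 H:3
Element totals:
  C: 8
  H: 17
  Cl: 1

8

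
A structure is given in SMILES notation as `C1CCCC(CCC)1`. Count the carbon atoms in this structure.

Atom tally by fragment:
  cyclopentane ring core → C:5 H:10
  (− 1 ring H displaced by substituents)
  + CH2CH2CH3 → C:3 H:7
Element totals:
  C: 8
  H: 16

8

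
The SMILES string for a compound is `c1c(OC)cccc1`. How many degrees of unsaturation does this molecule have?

Atom tally by fragment:
  benzene ring core → C:6 H:6
  (− 1 ring H displaced by substituents)
  + OCH3 → C:1 H:3 O:1
Element totals:
  C: 7
  H: 8
  O: 1
Molecular formula: C7H8O.
DoU = (2C + 2 + N − H − X) / 2 = (2·7 + 2 + 0 − 8 − 0) / 2 = 4.

4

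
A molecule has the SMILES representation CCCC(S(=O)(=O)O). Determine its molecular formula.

C4H10O3S

Atom tally by fragment:
  CH3 → C:1 H:3
  CH2 → C:1 H:2
  CH2 → C:1 H:2
  CH2SO3H → C:1 H:3 S:1 O:3
Element totals:
  C: 4
  H: 10
  O: 3
  S: 1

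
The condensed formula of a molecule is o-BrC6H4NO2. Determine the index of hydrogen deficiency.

5

Atom tally by fragment:
  benzene ring core → C:6 H:6
  (− 2 ring H displaced by substituents)
  + Br → Br:1
  + NO2 → N:1 O:2
Element totals:
  C: 6
  H: 4
  Br: 1
  N: 1
  O: 2
Molecular formula: C6H4BrNO2.
DoU = (2C + 2 + N − H − X) / 2 = (2·6 + 2 + 1 − 4 − 1) / 2 = 5.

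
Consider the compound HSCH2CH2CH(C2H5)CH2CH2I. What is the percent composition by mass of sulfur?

12.42%

Atom tally by fragment:
  HSCH2 → C:1 H:3 S:1
  CH2 → C:1 H:2
  CH(C2H5) → C:3 H:6
  CH2 → C:1 H:2
  CH2I → C:1 H:2 I:1
Element totals:
  C: 7
  H: 15
  I: 1
  S: 1
Molecular formula: C7H15IS.
Molar mass = 258.161 g/mol.
Mass from S: 1 × 32.06 = 32.060 g/mol.
%S = 32.060 / 258.161 × 100 = 12.42%.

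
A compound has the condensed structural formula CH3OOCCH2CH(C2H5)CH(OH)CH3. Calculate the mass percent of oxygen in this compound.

29.96%

Atom tally by fragment:
  CH3OOCCH2 → C:3 H:5 O:2
  CH(C2H5) → C:3 H:6
  CH(OH) → C:1 H:2 O:1
  CH3 → C:1 H:3
Element totals:
  C: 8
  H: 16
  O: 3
Molecular formula: C8H16O3.
Molar mass = 160.213 g/mol.
Mass from O: 3 × 15.999 = 47.997 g/mol.
%O = 47.997 / 160.213 × 100 = 29.96%.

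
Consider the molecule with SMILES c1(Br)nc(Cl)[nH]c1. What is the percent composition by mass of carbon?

19.86%

Atom tally by fragment:
  imidazole ring core → C:3 H:4 N:2
  (− 2 ring H displaced by substituents)
  + Br → Br:1
  + Cl → Cl:1
Element totals:
  C: 3
  H: 2
  Br: 1
  Cl: 1
  N: 2
Molecular formula: C3H2BrClN2.
Molar mass = 181.417 g/mol.
Mass from C: 3 × 12.011 = 36.033 g/mol.
%C = 36.033 / 181.417 × 100 = 19.86%.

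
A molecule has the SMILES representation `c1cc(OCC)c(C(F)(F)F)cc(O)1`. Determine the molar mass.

206.16 g/mol

Atom tally by fragment:
  benzene ring core → C:6 H:6
  (− 3 ring H displaced by substituents)
  + OC2H5 → C:2 H:5 O:1
  + CF3 → C:1 F:3
  + OH → O:1 H:1
Element totals:
  C: 9
  H: 9
  F: 3
  O: 2
Molecular formula: C9H9F3O2.
  M = 9(12.011) + 9(1.008) + 3(18.998) + 2(15.999)
    = 108.099 + 9.072 + 56.994 + 31.998 = 206.163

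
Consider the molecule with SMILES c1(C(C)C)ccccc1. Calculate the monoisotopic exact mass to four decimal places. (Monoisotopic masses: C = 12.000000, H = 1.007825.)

Atom tally by fragment:
  benzene ring core → C:6 H:6
  (− 1 ring H displaced by substituents)
  + CH(CH3)2 → C:3 H:7
Element totals:
  C: 9
  H: 12
Molecular formula: C9H12.
  M = 9(12.0) + 12(1.007825)
    = 108.000000 + 12.093900 = 120.093900

120.0939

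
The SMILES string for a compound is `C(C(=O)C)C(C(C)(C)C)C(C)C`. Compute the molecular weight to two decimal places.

Atom tally by fragment:
  CH3COCH2 → C:3 H:5 O:1
  CH(C(CH3)3) → C:5 H:10
  CH(CH3) → C:2 H:4
  CH3 → C:1 H:3
Element totals:
  C: 11
  H: 22
  O: 1
Molecular formula: C11H22O.
  M = 11(12.011) + 22(1.008) + 15.999
    = 132.121 + 22.176 + 15.999 = 170.296

170.30 g/mol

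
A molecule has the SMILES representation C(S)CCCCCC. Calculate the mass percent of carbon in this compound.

Atom tally by fragment:
  HSCH2 → C:1 H:3 S:1
  CH2 → C:1 H:2
  CH2 → C:1 H:2
  CH2 → C:1 H:2
  CH2 → C:1 H:2
  CH2 → C:1 H:2
  CH3 → C:1 H:3
Element totals:
  C: 7
  H: 16
  S: 1
Molecular formula: C7H16S.
Molar mass = 132.265 g/mol.
Mass from C: 7 × 12.011 = 84.077 g/mol.
%C = 84.077 / 132.265 × 100 = 63.57%.

63.57%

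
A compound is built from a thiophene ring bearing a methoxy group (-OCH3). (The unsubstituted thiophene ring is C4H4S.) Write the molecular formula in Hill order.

Atom tally by fragment:
  thiophene ring core → C:4 H:4 S:1
  (− 1 ring H displaced by substituents)
  + OCH3 → C:1 H:3 O:1
Element totals:
  C: 5
  H: 6
  O: 1
  S: 1

C5H6OS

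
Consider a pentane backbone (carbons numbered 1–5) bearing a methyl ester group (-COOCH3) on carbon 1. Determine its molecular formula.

Atom tally by fragment:
  CH3OOCCH2 → C:3 H:5 O:2
  CH2 → C:1 H:2
  CH2 → C:1 H:2
  CH2 → C:1 H:2
  CH3 → C:1 H:3
Element totals:
  C: 7
  H: 14
  O: 2

C7H14O2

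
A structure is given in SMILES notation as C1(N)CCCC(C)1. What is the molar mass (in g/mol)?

Atom tally by fragment:
  cyclopentane ring core → C:5 H:10
  (− 2 ring H displaced by substituents)
  + NH2 → N:1 H:2
  + CH3 → C:1 H:3
Element totals:
  C: 6
  H: 13
  N: 1
Molecular formula: C6H13N.
  M = 6(12.011) + 13(1.008) + 14.007
    = 72.066 + 13.104 + 14.007 = 99.177

99.18 g/mol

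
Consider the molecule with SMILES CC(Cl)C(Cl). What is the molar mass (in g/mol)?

112.98 g/mol

Atom tally by fragment:
  CH3 → C:1 H:3
  CH(Cl) → C:1 H:1 Cl:1
  CH2Cl → C:1 H:2 Cl:1
Element totals:
  C: 3
  H: 6
  Cl: 2
Molecular formula: C3H6Cl2.
  M = 3(12.011) + 6(1.008) + 2(35.45)
    = 36.033 + 6.048 + 70.900 = 112.981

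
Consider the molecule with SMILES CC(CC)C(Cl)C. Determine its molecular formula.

C6H13Cl

Atom tally by fragment:
  CH3 → C:1 H:3
  CH(C2H5) → C:3 H:6
  CH(Cl) → C:1 H:1 Cl:1
  CH3 → C:1 H:3
Element totals:
  C: 6
  H: 13
  Cl: 1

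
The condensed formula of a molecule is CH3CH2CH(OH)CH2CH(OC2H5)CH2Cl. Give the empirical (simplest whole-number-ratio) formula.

Atom tally by fragment:
  CH3 → C:1 H:3
  CH2 → C:1 H:2
  CH(OH) → C:1 H:2 O:1
  CH2 → C:1 H:2
  CH(OC2H5) → C:3 H:6 O:1
  CH2Cl → C:1 H:2 Cl:1
Element totals:
  C: 8
  H: 17
  Cl: 1
  O: 2
Molecular formula: C8H17ClO2.
gcd of subscripts (8, 1, 17, 2) = 1, so the empirical formula equals the molecular formula.

C8H17ClO2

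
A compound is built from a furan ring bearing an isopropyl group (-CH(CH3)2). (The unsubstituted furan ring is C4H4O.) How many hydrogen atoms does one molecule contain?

Atom tally by fragment:
  furan ring core → C:4 H:4 O:1
  (− 1 ring H displaced by substituents)
  + CH(CH3)2 → C:3 H:7
Element totals:
  C: 7
  H: 10
  O: 1

10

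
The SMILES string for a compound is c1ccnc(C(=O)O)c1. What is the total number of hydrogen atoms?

Atom tally by fragment:
  pyridine ring core → C:5 H:5 N:1
  (− 1 ring H displaced by substituents)
  + COOH → C:1 H:1 O:2
Element totals:
  C: 6
  H: 5
  N: 1
  O: 2

5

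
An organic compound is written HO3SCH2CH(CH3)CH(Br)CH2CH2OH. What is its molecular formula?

Atom tally by fragment:
  HO3SCH2 → C:1 H:3 S:1 O:3
  CH(CH3) → C:2 H:4
  CH(Br) → C:1 H:1 Br:1
  CH2 → C:1 H:2
  CH2OH → C:1 H:3 O:1
Element totals:
  C: 6
  H: 13
  Br: 1
  O: 4
  S: 1

C6H13BrO4S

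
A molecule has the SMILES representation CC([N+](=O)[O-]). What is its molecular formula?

C2H5NO2

Atom tally by fragment:
  CH3 → C:1 H:3
  CH2NO2 → C:1 H:2 N:1 O:2
Element totals:
  C: 2
  H: 5
  N: 1
  O: 2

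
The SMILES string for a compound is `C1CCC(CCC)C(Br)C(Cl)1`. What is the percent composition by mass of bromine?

33.35%

Atom tally by fragment:
  cyclohexane ring core → C:6 H:12
  (− 3 ring H displaced by substituents)
  + CH2CH2CH3 → C:3 H:7
  + Br → Br:1
  + Cl → Cl:1
Element totals:
  C: 9
  H: 16
  Br: 1
  Cl: 1
Molecular formula: C9H16BrCl.
Molar mass = 239.581 g/mol.
Mass from Br: 1 × 79.904 = 79.904 g/mol.
%Br = 79.904 / 239.581 × 100 = 33.35%.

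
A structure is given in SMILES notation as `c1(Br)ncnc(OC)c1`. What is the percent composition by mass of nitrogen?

14.82%

Atom tally by fragment:
  pyrimidine ring core → C:4 H:4 N:2
  (− 2 ring H displaced by substituents)
  + Br → Br:1
  + OCH3 → C:1 H:3 O:1
Element totals:
  C: 5
  H: 5
  Br: 1
  N: 2
  O: 1
Molecular formula: C5H5BrN2O.
Molar mass = 189.012 g/mol.
Mass from N: 2 × 14.007 = 28.014 g/mol.
%N = 28.014 / 189.012 × 100 = 14.82%.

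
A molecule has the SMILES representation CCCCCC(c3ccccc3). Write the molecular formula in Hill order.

Atom tally by fragment:
  CH3 → C:1 H:3
  CH2 → C:1 H:2
  CH2 → C:1 H:2
  CH2 → C:1 H:2
  CH2 → C:1 H:2
  CH2C6H5 → C:7 H:7
Element totals:
  C: 12
  H: 18

C12H18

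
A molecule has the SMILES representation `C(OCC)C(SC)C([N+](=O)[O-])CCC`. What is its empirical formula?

C9H19NO3S

Atom tally by fragment:
  C2H5OCH2 → C:3 H:7 O:1
  CH(SCH3) → C:2 H:4 S:1
  CH(NO2) → C:1 H:1 N:1 O:2
  CH2 → C:1 H:2
  CH2 → C:1 H:2
  CH3 → C:1 H:3
Element totals:
  C: 9
  H: 19
  N: 1
  O: 3
  S: 1
Molecular formula: C9H19NO3S.
gcd of subscripts (9, 19, 1, 3, 1) = 1, so the empirical formula equals the molecular formula.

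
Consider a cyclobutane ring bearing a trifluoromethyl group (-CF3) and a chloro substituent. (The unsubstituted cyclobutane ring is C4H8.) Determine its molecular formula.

Atom tally by fragment:
  cyclobutane ring core → C:4 H:8
  (− 2 ring H displaced by substituents)
  + CF3 → C:1 F:3
  + Cl → Cl:1
Element totals:
  C: 5
  H: 6
  Cl: 1
  F: 3

C5H6ClF3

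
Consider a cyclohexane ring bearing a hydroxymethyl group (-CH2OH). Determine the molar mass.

114.19 g/mol

Atom tally by fragment:
  cyclohexane ring core → C:6 H:12
  (− 1 ring H displaced by substituents)
  + CH2OH → C:1 H:3 O:1
Element totals:
  C: 7
  H: 14
  O: 1
Molecular formula: C7H14O.
  M = 7(12.011) + 14(1.008) + 15.999
    = 84.077 + 14.112 + 15.999 = 114.188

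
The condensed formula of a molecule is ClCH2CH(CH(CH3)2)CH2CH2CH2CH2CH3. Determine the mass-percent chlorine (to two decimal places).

Atom tally by fragment:
  ClCH2 → C:1 H:2 Cl:1
  CH(CH(CH3)2) → C:4 H:8
  CH2 → C:1 H:2
  CH2 → C:1 H:2
  CH2 → C:1 H:2
  CH2 → C:1 H:2
  CH3 → C:1 H:3
Element totals:
  C: 10
  H: 21
  Cl: 1
Molecular formula: C10H21Cl.
Molar mass = 176.728 g/mol.
Mass from Cl: 1 × 35.45 = 35.450 g/mol.
%Cl = 35.450 / 176.728 × 100 = 20.06%.

20.06%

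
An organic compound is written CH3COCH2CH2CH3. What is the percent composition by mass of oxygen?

Atom tally by fragment:
  CH3COCH2 → C:3 H:5 O:1
  CH2 → C:1 H:2
  CH3 → C:1 H:3
Element totals:
  C: 5
  H: 10
  O: 1
Molecular formula: C5H10O.
Molar mass = 86.134 g/mol.
Mass from O: 1 × 15.999 = 15.999 g/mol.
%O = 15.999 / 86.134 × 100 = 18.57%.

18.57%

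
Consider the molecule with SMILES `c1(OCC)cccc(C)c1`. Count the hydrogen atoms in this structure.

Atom tally by fragment:
  benzene ring core → C:6 H:6
  (− 2 ring H displaced by substituents)
  + OC2H5 → C:2 H:5 O:1
  + CH3 → C:1 H:3
Element totals:
  C: 9
  H: 12
  O: 1

12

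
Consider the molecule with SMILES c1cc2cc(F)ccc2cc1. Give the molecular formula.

Atom tally by fragment:
  naphthalene ring system core → C:10 H:8
  (− 1 ring H displaced by substituents)
  + F → F:1
Element totals:
  C: 10
  H: 7
  F: 1

C10H7F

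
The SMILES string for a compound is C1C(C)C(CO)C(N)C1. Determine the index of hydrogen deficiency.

1

Atom tally by fragment:
  cyclopentane ring core → C:5 H:10
  (− 3 ring H displaced by substituents)
  + CH3 → C:1 H:3
  + CH2OH → C:1 H:3 O:1
  + NH2 → N:1 H:2
Element totals:
  C: 7
  H: 15
  N: 1
  O: 1
Molecular formula: C7H15NO.
DoU = (2C + 2 + N − H − X) / 2 = (2·7 + 2 + 1 − 15 − 0) / 2 = 1.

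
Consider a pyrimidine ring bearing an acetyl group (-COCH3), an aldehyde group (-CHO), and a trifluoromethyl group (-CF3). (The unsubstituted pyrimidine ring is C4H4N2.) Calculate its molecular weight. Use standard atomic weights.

Atom tally by fragment:
  pyrimidine ring core → C:4 H:4 N:2
  (− 3 ring H displaced by substituents)
  + COCH3 → C:2 H:3 O:1
  + CHO → C:1 H:1 O:1
  + CF3 → C:1 F:3
Element totals:
  C: 8
  H: 5
  F: 3
  N: 2
  O: 2
Molecular formula: C8H5F3N2O2.
  M = 8(12.011) + 5(1.008) + 3(18.998) + 2(14.007) + 2(15.999)
    = 96.088 + 5.040 + 56.994 + 28.014 + 31.998 = 218.134

218.13 g/mol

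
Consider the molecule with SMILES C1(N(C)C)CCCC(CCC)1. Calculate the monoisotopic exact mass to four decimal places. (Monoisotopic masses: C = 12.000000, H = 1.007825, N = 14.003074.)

155.1674

Atom tally by fragment:
  cyclopentane ring core → C:5 H:10
  (− 2 ring H displaced by substituents)
  + N(CH3)2 → N:1 C:2 H:6
  + CH2CH2CH3 → C:3 H:7
Element totals:
  C: 10
  H: 21
  N: 1
Molecular formula: C10H21N.
  M = 10(12.0) + 21(1.007825) + 14.003074
    = 120.000000 + 21.164325 + 14.003074 = 155.167399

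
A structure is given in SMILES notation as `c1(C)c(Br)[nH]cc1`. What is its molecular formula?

Atom tally by fragment:
  pyrrole ring core → C:4 H:5 N:1
  (− 2 ring H displaced by substituents)
  + CH3 → C:1 H:3
  + Br → Br:1
Element totals:
  C: 5
  H: 6
  Br: 1
  N: 1

C5H6BrN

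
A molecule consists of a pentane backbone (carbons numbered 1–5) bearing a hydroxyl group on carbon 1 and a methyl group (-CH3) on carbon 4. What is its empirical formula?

Atom tally by fragment:
  HOCH2 → C:1 H:3 O:1
  CH2 → C:1 H:2
  CH2 → C:1 H:2
  CH(CH3) → C:2 H:4
  CH3 → C:1 H:3
Element totals:
  C: 6
  H: 14
  O: 1
Molecular formula: C6H14O.
gcd of subscripts (6, 14, 1) = 1, so the empirical formula equals the molecular formula.

C6H14O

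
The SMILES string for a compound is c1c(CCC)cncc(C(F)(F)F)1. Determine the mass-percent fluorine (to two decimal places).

Atom tally by fragment:
  pyridine ring core → C:5 H:5 N:1
  (− 2 ring H displaced by substituents)
  + CH2CH2CH3 → C:3 H:7
  + CF3 → C:1 F:3
Element totals:
  C: 9
  H: 10
  F: 3
  N: 1
Molecular formula: C9H10F3N.
Molar mass = 189.180 g/mol.
Mass from F: 3 × 18.998 = 56.994 g/mol.
%F = 56.994 / 189.180 × 100 = 30.13%.

30.13%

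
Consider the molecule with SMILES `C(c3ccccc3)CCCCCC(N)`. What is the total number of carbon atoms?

Atom tally by fragment:
  C6H5CH2 → C:7 H:7
  CH2 → C:1 H:2
  CH2 → C:1 H:2
  CH2 → C:1 H:2
  CH2 → C:1 H:2
  CH2 → C:1 H:2
  CH2NH2 → C:1 H:4 N:1
Element totals:
  C: 13
  H: 21
  N: 1

13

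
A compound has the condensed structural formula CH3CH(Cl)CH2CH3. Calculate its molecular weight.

Atom tally by fragment:
  CH3 → C:1 H:3
  CH(Cl) → C:1 H:1 Cl:1
  CH2 → C:1 H:2
  CH3 → C:1 H:3
Element totals:
  C: 4
  H: 9
  Cl: 1
Molecular formula: C4H9Cl.
  M = 4(12.011) + 9(1.008) + 35.45
    = 48.044 + 9.072 + 35.450 = 92.566

92.57 g/mol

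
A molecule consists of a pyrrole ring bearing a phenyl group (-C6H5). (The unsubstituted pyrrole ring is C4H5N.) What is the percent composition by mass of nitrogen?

Atom tally by fragment:
  pyrrole ring core → C:4 H:5 N:1
  (− 1 ring H displaced by substituents)
  + C6H5 → C:6 H:5
Element totals:
  C: 10
  H: 9
  N: 1
Molecular formula: C10H9N.
Molar mass = 143.189 g/mol.
Mass from N: 1 × 14.007 = 14.007 g/mol.
%N = 14.007 / 143.189 × 100 = 9.78%.

9.78%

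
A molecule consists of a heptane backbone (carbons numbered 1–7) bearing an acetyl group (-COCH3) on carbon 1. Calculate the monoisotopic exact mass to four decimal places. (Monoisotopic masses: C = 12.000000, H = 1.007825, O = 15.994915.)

Atom tally by fragment:
  CH3COCH2 → C:3 H:5 O:1
  CH2 → C:1 H:2
  CH2 → C:1 H:2
  CH2 → C:1 H:2
  CH2 → C:1 H:2
  CH2 → C:1 H:2
  CH3 → C:1 H:3
Element totals:
  C: 9
  H: 18
  O: 1
Molecular formula: C9H18O.
  M = 9(12.0) + 18(1.007825) + 15.994915
    = 108.000000 + 18.140850 + 15.994915 = 142.135765

142.1358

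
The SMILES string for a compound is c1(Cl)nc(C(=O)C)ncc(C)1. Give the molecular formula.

Atom tally by fragment:
  pyrimidine ring core → C:4 H:4 N:2
  (− 3 ring H displaced by substituents)
  + Cl → Cl:1
  + COCH3 → C:2 H:3 O:1
  + CH3 → C:1 H:3
Element totals:
  C: 7
  H: 7
  Cl: 1
  N: 2
  O: 1

C7H7ClN2O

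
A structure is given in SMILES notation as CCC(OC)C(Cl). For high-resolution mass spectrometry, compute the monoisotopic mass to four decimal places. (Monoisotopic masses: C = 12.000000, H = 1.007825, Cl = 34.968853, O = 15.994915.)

122.0498

Atom tally by fragment:
  CH3 → C:1 H:3
  CH2 → C:1 H:2
  CH(OCH3) → C:2 H:4 O:1
  CH2Cl → C:1 H:2 Cl:1
Element totals:
  C: 5
  H: 11
  Cl: 1
  O: 1
Molecular formula: C5H11ClO.
  M = 5(12.0) + 11(1.007825) + 34.968853 + 15.994915
    = 60.000000 + 11.086075 + 34.968853 + 15.994915 = 122.049843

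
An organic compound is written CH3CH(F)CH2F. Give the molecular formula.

Atom tally by fragment:
  CH3 → C:1 H:3
  CH(F) → C:1 H:1 F:1
  CH2F → C:1 H:2 F:1
Element totals:
  C: 3
  H: 6
  F: 2

C3H6F2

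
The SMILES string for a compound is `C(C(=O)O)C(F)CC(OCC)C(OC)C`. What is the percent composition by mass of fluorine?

Atom tally by fragment:
  HOOCCH2 → C:2 H:3 O:2
  CH(F) → C:1 H:1 F:1
  CH2 → C:1 H:2
  CH(OC2H5) → C:3 H:6 O:1
  CH(OCH3) → C:2 H:4 O:1
  CH3 → C:1 H:3
Element totals:
  C: 10
  H: 19
  F: 1
  O: 4
Molecular formula: C10H19FO4.
Molar mass = 222.256 g/mol.
Mass from F: 1 × 18.998 = 18.998 g/mol.
%F = 18.998 / 222.256 × 100 = 8.55%.

8.55%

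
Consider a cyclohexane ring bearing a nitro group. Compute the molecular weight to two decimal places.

129.16 g/mol

Atom tally by fragment:
  cyclohexane ring core → C:6 H:12
  (− 1 ring H displaced by substituents)
  + NO2 → N:1 O:2
Element totals:
  C: 6
  H: 11
  N: 1
  O: 2
Molecular formula: C6H11NO2.
  M = 6(12.011) + 11(1.008) + 14.007 + 2(15.999)
    = 72.066 + 11.088 + 14.007 + 31.998 = 129.159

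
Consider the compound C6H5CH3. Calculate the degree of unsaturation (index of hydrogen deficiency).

Atom tally by fragment:
  benzene ring core → C:6 H:6
  (− 1 ring H displaced by substituents)
  + CH3 → C:1 H:3
Element totals:
  C: 7
  H: 8
Molecular formula: C7H8.
DoU = (2C + 2 + N − H − X) / 2 = (2·7 + 2 + 0 − 8 − 0) / 2 = 4.

4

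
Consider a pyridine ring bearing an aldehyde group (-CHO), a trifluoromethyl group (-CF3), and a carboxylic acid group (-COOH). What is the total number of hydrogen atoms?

4

Atom tally by fragment:
  pyridine ring core → C:5 H:5 N:1
  (− 3 ring H displaced by substituents)
  + CHO → C:1 H:1 O:1
  + CF3 → C:1 F:3
  + COOH → C:1 H:1 O:2
Element totals:
  C: 8
  H: 4
  F: 3
  N: 1
  O: 3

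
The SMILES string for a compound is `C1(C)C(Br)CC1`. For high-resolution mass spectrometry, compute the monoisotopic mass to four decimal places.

Atom tally by fragment:
  cyclobutane ring core → C:4 H:8
  (− 2 ring H displaced by substituents)
  + CH3 → C:1 H:3
  + Br → Br:1
Element totals:
  C: 5
  H: 9
  Br: 1
Molecular formula: C5H9Br.
  M = 5(12.0) + 9(1.007825) + 78.918338
    = 60.000000 + 9.070425 + 78.918338 = 147.988763

147.9888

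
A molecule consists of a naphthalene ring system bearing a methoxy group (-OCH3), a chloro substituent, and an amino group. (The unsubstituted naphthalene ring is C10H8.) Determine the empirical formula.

Atom tally by fragment:
  naphthalene ring system core → C:10 H:8
  (− 3 ring H displaced by substituents)
  + OCH3 → C:1 H:3 O:1
  + Cl → Cl:1
  + NH2 → N:1 H:2
Element totals:
  C: 11
  H: 10
  Cl: 1
  N: 1
  O: 1
Molecular formula: C11H10ClNO.
gcd of subscripts (11, 1, 10, 1, 1) = 1, so the empirical formula equals the molecular formula.

C11H10ClNO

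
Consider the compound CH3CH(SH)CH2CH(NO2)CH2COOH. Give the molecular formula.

Element totals:
  C: 6
  H: 11
  N: 1
  O: 4
  S: 1

C6H11NO4S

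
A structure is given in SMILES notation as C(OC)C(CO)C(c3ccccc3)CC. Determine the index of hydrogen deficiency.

Atom tally by fragment:
  CH3OCH2 → C:2 H:5 O:1
  CH(CH2OH) → C:2 H:4 O:1
  CH(C6H5) → C:7 H:6
  CH2 → C:1 H:2
  CH3 → C:1 H:3
Element totals:
  C: 13
  H: 20
  O: 2
Molecular formula: C13H20O2.
DoU = (2C + 2 + N − H − X) / 2 = (2·13 + 2 + 0 − 20 − 0) / 2 = 4.

4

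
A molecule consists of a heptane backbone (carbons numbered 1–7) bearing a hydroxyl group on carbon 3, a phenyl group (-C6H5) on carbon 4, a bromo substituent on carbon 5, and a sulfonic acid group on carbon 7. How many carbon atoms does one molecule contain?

13

Atom tally by fragment:
  CH3 → C:1 H:3
  CH2 → C:1 H:2
  CH(OH) → C:1 H:2 O:1
  CH(C6H5) → C:7 H:6
  CH(Br) → C:1 H:1 Br:1
  CH2 → C:1 H:2
  CH2SO3H → C:1 H:3 S:1 O:3
Element totals:
  C: 13
  H: 19
  Br: 1
  O: 4
  S: 1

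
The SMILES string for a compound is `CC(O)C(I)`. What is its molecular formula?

C3H7IO

Atom tally by fragment:
  CH3 → C:1 H:3
  CH(OH) → C:1 H:2 O:1
  CH2I → C:1 H:2 I:1
Element totals:
  C: 3
  H: 7
  I: 1
  O: 1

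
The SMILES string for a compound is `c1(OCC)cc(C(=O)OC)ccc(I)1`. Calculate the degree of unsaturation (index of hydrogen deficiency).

5

Atom tally by fragment:
  benzene ring core → C:6 H:6
  (− 3 ring H displaced by substituents)
  + OC2H5 → C:2 H:5 O:1
  + COOCH3 → C:2 H:3 O:2
  + I → I:1
Element totals:
  C: 10
  H: 11
  I: 1
  O: 3
Molecular formula: C10H11IO3.
DoU = (2C + 2 + N − H − X) / 2 = (2·10 + 2 + 0 − 11 − 1) / 2 = 5.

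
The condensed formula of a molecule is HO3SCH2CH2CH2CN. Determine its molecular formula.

Atom tally by fragment:
  HO3SCH2 → C:1 H:3 S:1 O:3
  CH2 → C:1 H:2
  CH2CN → C:2 H:2 N:1
Element totals:
  C: 4
  H: 7
  N: 1
  O: 3
  S: 1

C4H7NO3S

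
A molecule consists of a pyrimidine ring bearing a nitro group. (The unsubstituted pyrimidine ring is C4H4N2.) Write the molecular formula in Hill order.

Atom tally by fragment:
  pyrimidine ring core → C:4 H:4 N:2
  (− 1 ring H displaced by substituents)
  + NO2 → N:1 O:2
Element totals:
  C: 4
  H: 3
  N: 3
  O: 2

C4H3N3O2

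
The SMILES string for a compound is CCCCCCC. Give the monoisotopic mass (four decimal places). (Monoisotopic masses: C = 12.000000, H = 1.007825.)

Atom tally by fragment:
  CH3 → C:1 H:3
  CH2 → C:1 H:2
  CH2 → C:1 H:2
  CH2 → C:1 H:2
  CH2 → C:1 H:2
  CH2 → C:1 H:2
  CH3 → C:1 H:3
Element totals:
  C: 7
  H: 16
Molecular formula: C7H16.
  M = 7(12.0) + 16(1.007825)
    = 84.000000 + 16.125200 = 100.125200

100.1252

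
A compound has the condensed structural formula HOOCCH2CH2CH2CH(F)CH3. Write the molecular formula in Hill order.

C6H11FO2

Atom tally by fragment:
  HOOCCH2 → C:2 H:3 O:2
  CH2 → C:1 H:2
  CH2 → C:1 H:2
  CH(F) → C:1 H:1 F:1
  CH3 → C:1 H:3
Element totals:
  C: 6
  H: 11
  F: 1
  O: 2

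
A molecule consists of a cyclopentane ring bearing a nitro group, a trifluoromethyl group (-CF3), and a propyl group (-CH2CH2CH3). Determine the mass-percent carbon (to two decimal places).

48.00%

Atom tally by fragment:
  cyclopentane ring core → C:5 H:10
  (− 3 ring H displaced by substituents)
  + NO2 → N:1 O:2
  + CF3 → C:1 F:3
  + CH2CH2CH3 → C:3 H:7
Element totals:
  C: 9
  H: 14
  F: 3
  N: 1
  O: 2
Molecular formula: C9H14F3NO2.
Molar mass = 225.210 g/mol.
Mass from C: 9 × 12.011 = 108.099 g/mol.
%C = 108.099 / 225.210 × 100 = 48.00%.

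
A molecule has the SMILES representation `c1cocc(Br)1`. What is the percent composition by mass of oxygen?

10.89%

Atom tally by fragment:
  furan ring core → C:4 H:4 O:1
  (− 1 ring H displaced by substituents)
  + Br → Br:1
Element totals:
  C: 4
  H: 3
  Br: 1
  O: 1
Molecular formula: C4H3BrO.
Molar mass = 146.971 g/mol.
Mass from O: 1 × 15.999 = 15.999 g/mol.
%O = 15.999 / 146.971 × 100 = 10.89%.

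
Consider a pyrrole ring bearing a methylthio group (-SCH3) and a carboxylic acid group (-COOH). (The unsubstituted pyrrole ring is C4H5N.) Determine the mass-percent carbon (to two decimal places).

45.85%

Atom tally by fragment:
  pyrrole ring core → C:4 H:5 N:1
  (− 2 ring H displaced by substituents)
  + SCH3 → C:1 H:3 S:1
  + COOH → C:1 H:1 O:2
Element totals:
  C: 6
  H: 7
  N: 1
  O: 2
  S: 1
Molecular formula: C6H7NO2S.
Molar mass = 157.187 g/mol.
Mass from C: 6 × 12.011 = 72.066 g/mol.
%C = 72.066 / 157.187 × 100 = 45.85%.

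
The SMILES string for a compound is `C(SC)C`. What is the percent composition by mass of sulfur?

42.10%

Atom tally by fragment:
  CH3SCH2 → C:2 H:5 S:1
  CH3 → C:1 H:3
Element totals:
  C: 3
  H: 8
  S: 1
Molecular formula: C3H8S.
Molar mass = 76.157 g/mol.
Mass from S: 1 × 32.06 = 32.060 g/mol.
%S = 32.060 / 76.157 × 100 = 42.10%.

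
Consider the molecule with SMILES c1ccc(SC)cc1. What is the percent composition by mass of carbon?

67.69%

Atom tally by fragment:
  benzene ring core → C:6 H:6
  (− 1 ring H displaced by substituents)
  + SCH3 → C:1 H:3 S:1
Element totals:
  C: 7
  H: 8
  S: 1
Molecular formula: C7H8S.
Molar mass = 124.201 g/mol.
Mass from C: 7 × 12.011 = 84.077 g/mol.
%C = 84.077 / 124.201 × 100 = 67.69%.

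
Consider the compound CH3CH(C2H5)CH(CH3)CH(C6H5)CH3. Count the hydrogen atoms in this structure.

22

Atom tally by fragment:
  CH3 → C:1 H:3
  CH(C2H5) → C:3 H:6
  CH(CH3) → C:2 H:4
  CH(C6H5) → C:7 H:6
  CH3 → C:1 H:3
Element totals:
  C: 14
  H: 22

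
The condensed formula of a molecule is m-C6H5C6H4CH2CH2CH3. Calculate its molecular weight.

Atom tally by fragment:
  benzene ring core → C:6 H:6
  (− 2 ring H displaced by substituents)
  + C6H5 → C:6 H:5
  + CH2CH2CH3 → C:3 H:7
Element totals:
  C: 15
  H: 16
Molecular formula: C15H16.
  M = 15(12.011) + 16(1.008)
    = 180.165 + 16.128 = 196.293

196.29 g/mol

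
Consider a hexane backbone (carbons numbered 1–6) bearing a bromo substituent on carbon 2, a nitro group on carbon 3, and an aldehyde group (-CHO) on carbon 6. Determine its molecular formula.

C7H12BrNO3

Atom tally by fragment:
  CH3 → C:1 H:3
  CH(Br) → C:1 H:1 Br:1
  CH(NO2) → C:1 H:1 N:1 O:2
  CH2 → C:1 H:2
  CH2 → C:1 H:2
  CH2CHO → C:2 H:3 O:1
Element totals:
  C: 7
  H: 12
  Br: 1
  N: 1
  O: 3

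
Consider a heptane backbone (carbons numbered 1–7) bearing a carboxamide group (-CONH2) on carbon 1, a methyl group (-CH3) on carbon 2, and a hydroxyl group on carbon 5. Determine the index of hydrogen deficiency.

1

Atom tally by fragment:
  H2NOCCH2 → C:2 H:4 O:1 N:1
  CH(CH3) → C:2 H:4
  CH2 → C:1 H:2
  CH2 → C:1 H:2
  CH(OH) → C:1 H:2 O:1
  CH2 → C:1 H:2
  CH3 → C:1 H:3
Element totals:
  C: 9
  H: 19
  N: 1
  O: 2
Molecular formula: C9H19NO2.
DoU = (2C + 2 + N − H − X) / 2 = (2·9 + 2 + 1 − 19 − 0) / 2 = 1.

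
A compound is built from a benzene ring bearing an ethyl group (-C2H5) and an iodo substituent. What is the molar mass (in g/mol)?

232.06 g/mol

Atom tally by fragment:
  benzene ring core → C:6 H:6
  (− 2 ring H displaced by substituents)
  + C2H5 → C:2 H:5
  + I → I:1
Element totals:
  C: 8
  H: 9
  I: 1
Molecular formula: C8H9I.
  M = 8(12.011) + 9(1.008) + 126.904
    = 96.088 + 9.072 + 126.904 = 232.064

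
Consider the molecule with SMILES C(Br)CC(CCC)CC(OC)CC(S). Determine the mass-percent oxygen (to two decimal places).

5.65%

Atom tally by fragment:
  BrCH2 → C:1 H:2 Br:1
  CH2 → C:1 H:2
  CH(CH2CH2CH3) → C:4 H:8
  CH2 → C:1 H:2
  CH(OCH3) → C:2 H:4 O:1
  CH2 → C:1 H:2
  CH2SH → C:1 H:3 S:1
Element totals:
  C: 11
  H: 23
  Br: 1
  O: 1
  S: 1
Molecular formula: C11H23BrOS.
Molar mass = 283.268 g/mol.
Mass from O: 1 × 15.999 = 15.999 g/mol.
%O = 15.999 / 283.268 × 100 = 5.65%.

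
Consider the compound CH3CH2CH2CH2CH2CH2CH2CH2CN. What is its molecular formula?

C9H17N

Element totals:
  C: 9
  H: 17
  N: 1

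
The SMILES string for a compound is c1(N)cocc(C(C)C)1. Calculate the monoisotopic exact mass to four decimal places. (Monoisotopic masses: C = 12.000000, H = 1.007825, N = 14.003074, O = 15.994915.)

Atom tally by fragment:
  furan ring core → C:4 H:4 O:1
  (− 2 ring H displaced by substituents)
  + NH2 → N:1 H:2
  + CH(CH3)2 → C:3 H:7
Element totals:
  C: 7
  H: 11
  N: 1
  O: 1
Molecular formula: C7H11NO.
  M = 7(12.0) + 11(1.007825) + 14.003074 + 15.994915
    = 84.000000 + 11.086075 + 14.003074 + 15.994915 = 125.084064

125.0841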